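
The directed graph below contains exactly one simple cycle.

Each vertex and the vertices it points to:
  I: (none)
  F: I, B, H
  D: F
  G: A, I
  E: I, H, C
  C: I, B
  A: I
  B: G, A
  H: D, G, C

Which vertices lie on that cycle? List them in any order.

D, F, H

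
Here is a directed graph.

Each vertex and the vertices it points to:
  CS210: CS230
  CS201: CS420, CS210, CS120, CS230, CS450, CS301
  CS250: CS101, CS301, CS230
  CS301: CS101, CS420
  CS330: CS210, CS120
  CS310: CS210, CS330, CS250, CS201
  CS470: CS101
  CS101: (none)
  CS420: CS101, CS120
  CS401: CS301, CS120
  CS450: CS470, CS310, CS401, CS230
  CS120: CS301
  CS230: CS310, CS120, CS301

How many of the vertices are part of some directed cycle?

10

A vertex is on a directed cycle iff it belongs to a strongly connected component of size ≥ 2 (or has a self-loop).
The vertices on cycles are {CS120, CS201, CS210, CS230, CS250, CS301, CS310, CS330, CS420, CS450} — 10 in total.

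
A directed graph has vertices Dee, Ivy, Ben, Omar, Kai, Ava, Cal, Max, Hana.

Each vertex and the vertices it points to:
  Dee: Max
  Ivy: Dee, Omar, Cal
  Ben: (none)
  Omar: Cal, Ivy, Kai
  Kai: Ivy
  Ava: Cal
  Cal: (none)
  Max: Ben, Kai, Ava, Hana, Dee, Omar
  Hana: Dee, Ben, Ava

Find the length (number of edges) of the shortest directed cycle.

2

For each vertex v, BFS finds the shortest path from v back to v.
The shortest such closed walk is Max → Dee → Max, length 2.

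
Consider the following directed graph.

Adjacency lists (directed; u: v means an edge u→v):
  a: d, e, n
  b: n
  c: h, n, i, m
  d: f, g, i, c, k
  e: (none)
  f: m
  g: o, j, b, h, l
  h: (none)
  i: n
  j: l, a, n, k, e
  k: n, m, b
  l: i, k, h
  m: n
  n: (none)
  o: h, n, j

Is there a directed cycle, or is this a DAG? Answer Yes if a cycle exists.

DFS with white/gray/black marking, starting from o:
o gray
  h gray
  h black
  n gray
  n black
  j gray
    l gray
      i gray
        i→n: n black — skip
      i black
      k gray
        k→n: n black — skip
        m gray
          m→n: n black — skip
        m black
        b gray
          b→n: n black — skip
        b black
      k black
      l→h: h black — skip
    l black
    a gray
      d gray
        f gray
          f→m: m black — skip
        f black
        g gray
          g→o: o is gray → back edge
Back edge found, so a cycle exists: o → j → a → d → g → o.

Yes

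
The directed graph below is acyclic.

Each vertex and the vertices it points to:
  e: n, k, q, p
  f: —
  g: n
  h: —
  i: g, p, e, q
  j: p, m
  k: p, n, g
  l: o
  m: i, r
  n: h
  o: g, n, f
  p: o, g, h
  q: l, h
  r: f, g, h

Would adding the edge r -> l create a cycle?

No

Adding r→l creates a cycle iff l can already reach r.
Explore from l: no path reaches r. The graph stays acyclic.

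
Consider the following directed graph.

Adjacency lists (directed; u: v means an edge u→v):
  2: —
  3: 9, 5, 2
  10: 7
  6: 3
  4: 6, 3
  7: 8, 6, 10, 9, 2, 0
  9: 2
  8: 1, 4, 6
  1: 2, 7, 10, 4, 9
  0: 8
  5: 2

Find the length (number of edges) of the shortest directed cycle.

For each vertex v, BFS finds the shortest path from v back to v.
The shortest such closed walk is 7 → 10 → 7, length 2.

2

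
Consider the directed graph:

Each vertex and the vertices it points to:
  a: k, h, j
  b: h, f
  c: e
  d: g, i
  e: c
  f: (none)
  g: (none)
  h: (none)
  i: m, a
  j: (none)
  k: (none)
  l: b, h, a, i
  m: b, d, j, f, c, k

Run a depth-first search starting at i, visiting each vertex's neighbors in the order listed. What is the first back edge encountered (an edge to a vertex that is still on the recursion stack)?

d→i

DFS from i (visiting each vertex's neighbors in the order listed); mark gray on enter, black on exit:
i gray
  m gray
    b gray
      h gray
      h black
      f gray
      f black
    b black
    d gray
      g gray
      g black
      d→i: i is gray → back edge
First back edge: d → i.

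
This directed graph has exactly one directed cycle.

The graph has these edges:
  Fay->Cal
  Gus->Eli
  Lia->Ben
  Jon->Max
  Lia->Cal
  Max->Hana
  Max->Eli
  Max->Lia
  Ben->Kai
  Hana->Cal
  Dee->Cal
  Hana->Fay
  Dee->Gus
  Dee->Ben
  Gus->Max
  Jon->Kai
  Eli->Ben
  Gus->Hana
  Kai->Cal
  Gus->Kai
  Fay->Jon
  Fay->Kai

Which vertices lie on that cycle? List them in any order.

Fay, Jon, Max, Hana

DFS with gray/black marking from Max:
Max gray
  Hana gray
    Fay gray
      Cal gray
      Cal black
      Kai gray
        Kai→Cal: Cal black — skip
      Kai black
      Jon gray
        Jon→Kai: Kai black — skip
        Jon→Max: Max is gray → back edge
Back edge closes the cycle Max → Hana → Fay → Jon → Max; its vertices are {Fay, Jon, Max, Hana}.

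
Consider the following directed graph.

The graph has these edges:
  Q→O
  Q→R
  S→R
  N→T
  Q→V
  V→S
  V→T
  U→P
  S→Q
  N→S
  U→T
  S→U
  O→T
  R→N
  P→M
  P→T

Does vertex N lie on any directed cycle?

Yes

N is on a cycle iff N can reach itself via ≥1 edge.
N → S → R → N — yes.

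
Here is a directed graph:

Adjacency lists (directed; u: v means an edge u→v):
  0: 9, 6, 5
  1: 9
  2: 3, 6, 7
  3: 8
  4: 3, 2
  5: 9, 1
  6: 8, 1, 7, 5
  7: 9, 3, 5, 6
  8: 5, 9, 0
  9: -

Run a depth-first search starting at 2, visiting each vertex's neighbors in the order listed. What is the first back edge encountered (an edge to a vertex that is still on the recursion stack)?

6→8

DFS from 2 (visiting each vertex's neighbors in the order listed); mark gray on enter, black on exit:
2 gray
  3 gray
    8 gray
      5 gray
        9 gray
        9 black
        1 gray
          1→9: 9 black — skip
        1 black
      5 black
      8→9: 9 black — skip
      0 gray
        0→9: 9 black — skip
        6 gray
          6→8: 8 is gray → back edge
First back edge: 6 → 8.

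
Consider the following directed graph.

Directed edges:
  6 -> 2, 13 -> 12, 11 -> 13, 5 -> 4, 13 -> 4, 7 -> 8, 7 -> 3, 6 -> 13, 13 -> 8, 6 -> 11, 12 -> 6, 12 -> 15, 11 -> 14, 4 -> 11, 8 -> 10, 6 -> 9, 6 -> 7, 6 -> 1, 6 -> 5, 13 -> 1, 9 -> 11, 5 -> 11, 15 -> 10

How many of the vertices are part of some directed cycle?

7

A vertex is on a directed cycle iff it belongs to a strongly connected component of size ≥ 2 (or has a self-loop).
The vertices on cycles are {4, 5, 6, 9, 11, 12, 13} — 7 in total.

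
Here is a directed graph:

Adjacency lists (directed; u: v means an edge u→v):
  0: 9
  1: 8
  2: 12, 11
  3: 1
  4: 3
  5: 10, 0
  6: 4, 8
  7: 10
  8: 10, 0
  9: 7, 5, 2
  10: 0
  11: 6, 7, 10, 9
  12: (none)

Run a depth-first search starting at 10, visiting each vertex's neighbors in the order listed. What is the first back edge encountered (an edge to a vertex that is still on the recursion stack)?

7->10

DFS from 10 (visiting each vertex's neighbors in the order listed); mark gray on enter, black on exit:
10 gray
  0 gray
    9 gray
      7 gray
        7→10: 10 is gray → back edge
First back edge: 7 → 10.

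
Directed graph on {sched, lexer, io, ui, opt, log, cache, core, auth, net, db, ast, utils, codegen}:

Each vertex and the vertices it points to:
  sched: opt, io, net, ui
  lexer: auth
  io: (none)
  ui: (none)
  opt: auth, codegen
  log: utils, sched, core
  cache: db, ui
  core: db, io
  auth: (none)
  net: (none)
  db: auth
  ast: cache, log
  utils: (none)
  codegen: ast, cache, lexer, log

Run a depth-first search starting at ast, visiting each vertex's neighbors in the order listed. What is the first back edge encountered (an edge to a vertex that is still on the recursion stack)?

DFS from ast (visiting each vertex's neighbors in the order listed); mark gray on enter, black on exit:
ast gray
  cache gray
    db gray
      auth gray
      auth black
    db black
    ui gray
    ui black
  cache black
  log gray
    utils gray
    utils black
    sched gray
      opt gray
        opt→auth: auth black — skip
        codegen gray
          codegen→ast: ast is gray → back edge
First back edge: codegen → ast.

codegen->ast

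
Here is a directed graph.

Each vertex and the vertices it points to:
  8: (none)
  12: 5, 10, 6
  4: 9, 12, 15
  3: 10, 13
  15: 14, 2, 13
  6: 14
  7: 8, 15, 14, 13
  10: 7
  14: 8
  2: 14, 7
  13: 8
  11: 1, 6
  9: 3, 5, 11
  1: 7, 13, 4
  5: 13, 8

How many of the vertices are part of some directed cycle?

7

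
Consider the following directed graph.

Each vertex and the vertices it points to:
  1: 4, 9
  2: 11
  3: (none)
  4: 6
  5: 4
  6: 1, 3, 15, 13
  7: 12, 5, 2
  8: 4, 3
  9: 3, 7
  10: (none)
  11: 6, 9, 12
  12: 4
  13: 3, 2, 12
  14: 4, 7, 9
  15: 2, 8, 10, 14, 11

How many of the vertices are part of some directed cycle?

13

A vertex is on a directed cycle iff it belongs to a strongly connected component of size ≥ 2 (or has a self-loop).
The vertices on cycles are {1, 2, 4, 5, 6, 7, 8, 9, 11, 12, 13, 14, 15} — 13 in total.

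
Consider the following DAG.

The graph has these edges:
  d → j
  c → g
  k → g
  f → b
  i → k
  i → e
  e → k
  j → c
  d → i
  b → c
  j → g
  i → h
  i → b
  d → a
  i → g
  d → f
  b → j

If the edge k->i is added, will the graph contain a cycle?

Adding k→i creates a cycle iff i can already reach k.
Path from i: i → k.
So i → … → k → i is a cycle.

Yes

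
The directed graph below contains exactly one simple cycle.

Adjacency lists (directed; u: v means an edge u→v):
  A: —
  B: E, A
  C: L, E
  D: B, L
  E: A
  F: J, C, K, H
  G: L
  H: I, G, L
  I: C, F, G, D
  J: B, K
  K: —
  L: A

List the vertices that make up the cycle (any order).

DFS with gray/black marking from H:
H gray
  I gray
    C gray
      L gray
        A gray
        A black
      L black
      E gray
        E→A: A black — skip
      E black
    C black
    F gray
      J gray
        B gray
          B→E: E black — skip
          B→A: A black — skip
        B black
        K gray
        K black
      J black
      F→C: C black — skip
      F→K: K black — skip
      F→H: H is gray → back edge
Back edge closes the cycle H → I → F → H; its vertices are {F, H, I}.

F, H, I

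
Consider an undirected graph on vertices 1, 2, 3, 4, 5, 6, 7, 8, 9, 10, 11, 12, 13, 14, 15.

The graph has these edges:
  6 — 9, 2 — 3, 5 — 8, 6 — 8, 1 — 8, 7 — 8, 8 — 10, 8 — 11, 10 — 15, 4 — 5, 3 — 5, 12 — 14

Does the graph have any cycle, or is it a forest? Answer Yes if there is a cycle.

DFS, tracking each vertex's parent; an edge to a visited non-parent vertex closes a cycle.
Start from 2:
visit 2 (parent –)
  visit 3 (parent 2)
    3–2: parent, skip
    visit 5 (parent 3)
      visit 8 (parent 5)
        visit 6 (parent 8)
          6–8: parent, skip
          visit 9 (parent 6)
            9–6: parent, skip
        visit 11 (parent 8)
          11–8: parent, skip
        visit 10 (parent 8)
          10–8: parent, skip
          visit 15 (parent 10)
            15–10: parent, skip
        visit 1 (parent 8)
          1–8: parent, skip
        8–5: parent, skip
        visit 7 (parent 8)
          7–8: parent, skip
      visit 4 (parent 5)
        4–5: parent, skip
      5–3: parent, skip
visit 12 (parent –)
  visit 14 (parent 12)
    14–12: parent, skip
visit 13 (parent –)
No non-parent visited neighbor found — the graph is a forest.

No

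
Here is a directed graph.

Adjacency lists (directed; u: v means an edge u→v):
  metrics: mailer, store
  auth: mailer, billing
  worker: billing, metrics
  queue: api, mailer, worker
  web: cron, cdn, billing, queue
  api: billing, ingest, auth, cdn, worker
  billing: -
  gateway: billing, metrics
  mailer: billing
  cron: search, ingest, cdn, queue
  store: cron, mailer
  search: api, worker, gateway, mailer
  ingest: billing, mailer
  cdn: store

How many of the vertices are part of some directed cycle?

9

A vertex is on a directed cycle iff it belongs to a strongly connected component of size ≥ 2 (or has a self-loop).
The vertices on cycles are {api, cdn, cron, queue, store, search, worker, gateway, metrics} — 9 in total.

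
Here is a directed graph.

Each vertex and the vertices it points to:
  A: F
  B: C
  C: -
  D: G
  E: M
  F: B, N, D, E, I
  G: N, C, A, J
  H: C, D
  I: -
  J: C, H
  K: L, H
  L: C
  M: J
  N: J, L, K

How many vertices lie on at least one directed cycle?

10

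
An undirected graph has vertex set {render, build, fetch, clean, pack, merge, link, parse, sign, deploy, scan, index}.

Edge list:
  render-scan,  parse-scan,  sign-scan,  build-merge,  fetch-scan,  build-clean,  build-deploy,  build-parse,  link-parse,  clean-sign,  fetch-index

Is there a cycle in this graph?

Yes

DFS, tracking each vertex's parent; an edge to a visited non-parent vertex closes a cycle.
Start from build:
visit build (parent –)
  visit merge (parent build)
    merge–build: parent, skip
  visit parse (parent build)
    parse–build: parent, skip
    visit link (parent parse)
      link–parse: parent, skip
    visit scan (parent parse)
      visit render (parent scan)
        render–scan: parent, skip
      visit sign (parent scan)
        sign–scan: parent, skip
        visit clean (parent sign)
          clean–build: build visited and ≠ parent → cycle
Cycle: build – parse – scan – sign – clean – build.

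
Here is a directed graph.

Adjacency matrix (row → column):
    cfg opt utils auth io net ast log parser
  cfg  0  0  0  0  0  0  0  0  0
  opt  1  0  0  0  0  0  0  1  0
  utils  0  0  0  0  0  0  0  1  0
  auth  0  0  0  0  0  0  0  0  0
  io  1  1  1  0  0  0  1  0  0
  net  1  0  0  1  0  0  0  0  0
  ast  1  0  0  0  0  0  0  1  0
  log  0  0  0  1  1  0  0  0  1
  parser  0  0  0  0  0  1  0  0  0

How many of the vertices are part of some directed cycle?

A vertex is on a directed cycle iff it belongs to a strongly connected component of size ≥ 2 (or has a self-loop).
The vertices on cycles are {io, ast, log, opt, utils} — 5 in total.

5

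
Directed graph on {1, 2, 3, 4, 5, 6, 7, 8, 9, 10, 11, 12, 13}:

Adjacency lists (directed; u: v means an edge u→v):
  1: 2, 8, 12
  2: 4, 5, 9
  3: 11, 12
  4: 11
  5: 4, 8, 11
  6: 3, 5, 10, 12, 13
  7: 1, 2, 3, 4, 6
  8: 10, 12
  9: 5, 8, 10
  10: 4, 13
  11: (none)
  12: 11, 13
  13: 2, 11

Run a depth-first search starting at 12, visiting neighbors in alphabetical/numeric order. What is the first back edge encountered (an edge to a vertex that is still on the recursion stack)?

DFS from 12 (visiting neighbors in alphabetical/numeric order); mark gray on enter, black on exit:
12 gray
  11 gray
  11 black
  13 gray
    2 gray
      4 gray
        4→11: 11 black — skip
      4 black
      5 gray
        5→4: 4 black — skip
        8 gray
          10 gray
            10→4: 4 black — skip
            10→13: 13 is gray → back edge
First back edge: 10 → 13.

10->13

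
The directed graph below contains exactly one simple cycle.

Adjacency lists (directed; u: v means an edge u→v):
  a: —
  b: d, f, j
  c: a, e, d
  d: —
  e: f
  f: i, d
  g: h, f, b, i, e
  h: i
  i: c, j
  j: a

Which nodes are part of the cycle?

c, e, f, i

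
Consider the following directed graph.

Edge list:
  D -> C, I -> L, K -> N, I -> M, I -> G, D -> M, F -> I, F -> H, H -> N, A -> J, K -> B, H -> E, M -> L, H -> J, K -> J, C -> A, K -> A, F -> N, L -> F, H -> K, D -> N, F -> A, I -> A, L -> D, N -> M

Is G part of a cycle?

No

G lies on a cycle iff there is a path from G back to itself.
Exploring from G, it never reaches itself; equivalently, its strongly connected component is a singleton.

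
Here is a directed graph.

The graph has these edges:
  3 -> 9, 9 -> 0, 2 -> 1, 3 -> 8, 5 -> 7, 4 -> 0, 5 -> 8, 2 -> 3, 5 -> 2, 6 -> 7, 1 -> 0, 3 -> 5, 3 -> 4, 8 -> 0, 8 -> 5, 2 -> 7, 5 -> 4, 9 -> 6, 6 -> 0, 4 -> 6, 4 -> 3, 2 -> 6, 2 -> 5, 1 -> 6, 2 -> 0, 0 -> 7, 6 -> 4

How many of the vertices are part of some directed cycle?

A vertex is on a directed cycle iff it belongs to a strongly connected component of size ≥ 2 (or has a self-loop).
The vertices on cycles are {1, 2, 3, 4, 5, 6, 8, 9} — 8 in total.

8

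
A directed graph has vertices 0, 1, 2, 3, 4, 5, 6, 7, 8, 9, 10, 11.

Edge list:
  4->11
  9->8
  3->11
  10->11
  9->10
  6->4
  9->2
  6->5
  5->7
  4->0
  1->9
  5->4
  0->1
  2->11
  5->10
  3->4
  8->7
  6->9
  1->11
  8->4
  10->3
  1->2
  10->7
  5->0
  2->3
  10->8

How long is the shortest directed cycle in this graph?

For each vertex v, BFS finds the shortest path from v back to v.
The shortest such closed walk is 9 → 8 → 4 → 0 → 1 → 9, length 5.

5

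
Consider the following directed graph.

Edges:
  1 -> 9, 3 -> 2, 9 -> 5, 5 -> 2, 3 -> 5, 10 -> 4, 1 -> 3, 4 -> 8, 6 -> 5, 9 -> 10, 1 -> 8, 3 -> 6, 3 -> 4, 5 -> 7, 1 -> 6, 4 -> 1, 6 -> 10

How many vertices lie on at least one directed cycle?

A vertex is on a directed cycle iff it belongs to a strongly connected component of size ≥ 2 (or has a self-loop).
The vertices on cycles are {1, 3, 4, 6, 9, 10} — 6 in total.

6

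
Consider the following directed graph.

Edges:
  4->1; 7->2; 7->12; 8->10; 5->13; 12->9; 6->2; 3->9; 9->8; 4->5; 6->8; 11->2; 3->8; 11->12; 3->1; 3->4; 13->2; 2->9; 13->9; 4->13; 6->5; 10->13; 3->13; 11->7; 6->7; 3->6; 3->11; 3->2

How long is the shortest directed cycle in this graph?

4

For each vertex v, BFS finds the shortest path from v back to v.
The shortest such closed walk is 8 → 10 → 13 → 9 → 8, length 4.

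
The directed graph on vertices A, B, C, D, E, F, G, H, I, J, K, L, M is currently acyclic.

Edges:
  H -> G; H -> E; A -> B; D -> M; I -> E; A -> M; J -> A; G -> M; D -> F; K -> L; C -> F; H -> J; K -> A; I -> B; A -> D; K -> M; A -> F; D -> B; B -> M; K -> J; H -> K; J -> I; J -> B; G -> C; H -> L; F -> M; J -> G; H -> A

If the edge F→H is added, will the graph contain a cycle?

Yes

Adding F→H creates a cycle iff H can already reach F.
Path from H: H → A → F.
So H → … → F → H is a cycle.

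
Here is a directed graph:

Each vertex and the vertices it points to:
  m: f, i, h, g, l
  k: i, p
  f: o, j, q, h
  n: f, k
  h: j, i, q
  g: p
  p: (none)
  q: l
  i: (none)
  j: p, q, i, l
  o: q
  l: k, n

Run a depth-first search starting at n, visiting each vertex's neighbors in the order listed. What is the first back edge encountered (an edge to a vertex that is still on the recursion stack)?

l->n

DFS from n (visiting each vertex's neighbors in the order listed); mark gray on enter, black on exit:
n gray
  f gray
    o gray
      q gray
        l gray
          k gray
            i gray
            i black
            p gray
            p black
          k black
          l→n: n is gray → back edge
First back edge: l → n.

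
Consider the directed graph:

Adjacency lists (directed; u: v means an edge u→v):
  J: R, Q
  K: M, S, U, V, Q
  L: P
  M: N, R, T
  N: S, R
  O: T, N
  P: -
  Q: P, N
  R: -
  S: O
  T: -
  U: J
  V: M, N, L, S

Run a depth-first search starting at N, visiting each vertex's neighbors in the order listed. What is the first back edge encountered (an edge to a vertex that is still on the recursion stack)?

DFS from N (visiting each vertex's neighbors in the order listed); mark gray on enter, black on exit:
N gray
  S gray
    O gray
      T gray
      T black
      O→N: N is gray → back edge
First back edge: O → N.

O→N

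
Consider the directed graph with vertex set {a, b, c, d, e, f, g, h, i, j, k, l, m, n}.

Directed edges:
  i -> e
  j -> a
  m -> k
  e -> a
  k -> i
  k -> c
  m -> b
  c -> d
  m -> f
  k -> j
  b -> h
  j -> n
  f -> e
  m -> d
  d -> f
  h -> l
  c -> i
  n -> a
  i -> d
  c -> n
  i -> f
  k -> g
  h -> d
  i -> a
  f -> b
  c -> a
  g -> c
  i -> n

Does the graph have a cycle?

DFS with white/gray/black marking, starting from f:
f gray
  b gray
    h gray
      l gray
      l black
      d gray
        d→f: f is gray → back edge
Back edge found, so a cycle exists: f → b → h → d → f.

Yes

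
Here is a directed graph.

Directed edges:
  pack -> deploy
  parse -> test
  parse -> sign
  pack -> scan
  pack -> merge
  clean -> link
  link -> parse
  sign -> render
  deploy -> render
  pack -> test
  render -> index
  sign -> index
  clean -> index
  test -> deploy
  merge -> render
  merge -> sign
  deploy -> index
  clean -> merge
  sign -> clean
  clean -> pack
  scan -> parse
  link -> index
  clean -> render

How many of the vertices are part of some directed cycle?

7

A vertex is on a directed cycle iff it belongs to a strongly connected component of size ≥ 2 (or has a self-loop).
The vertices on cycles are {link, pack, scan, sign, clean, merge, parse} — 7 in total.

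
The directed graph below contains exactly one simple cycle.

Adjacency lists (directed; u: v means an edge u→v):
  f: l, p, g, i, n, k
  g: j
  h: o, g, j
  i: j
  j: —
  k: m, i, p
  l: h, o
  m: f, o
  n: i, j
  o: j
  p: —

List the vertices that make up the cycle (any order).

DFS with gray/black marking from f:
f gray
  l gray
    h gray
      o gray
        j gray
        j black
      o black
      g gray
        g→j: j black — skip
      g black
      h→j: j black — skip
    h black
    l→o: o black — skip
  l black
  p gray
  p black
  f→g: g black — skip
  i gray
    i→j: j black — skip
  i black
  n gray
    n→i: i black — skip
    n→j: j black — skip
  n black
  k gray
    m gray
      m→f: f is gray → back edge
Back edge closes the cycle f → k → m → f; its vertices are {f, k, m}.

f, k, m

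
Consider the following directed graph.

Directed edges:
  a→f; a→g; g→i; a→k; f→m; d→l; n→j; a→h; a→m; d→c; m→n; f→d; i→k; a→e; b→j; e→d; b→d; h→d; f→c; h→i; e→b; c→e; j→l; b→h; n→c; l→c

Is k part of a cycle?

No

k lies on a cycle iff there is a path from k back to itself.
Exploring from k, it never reaches itself; equivalently, its strongly connected component is a singleton.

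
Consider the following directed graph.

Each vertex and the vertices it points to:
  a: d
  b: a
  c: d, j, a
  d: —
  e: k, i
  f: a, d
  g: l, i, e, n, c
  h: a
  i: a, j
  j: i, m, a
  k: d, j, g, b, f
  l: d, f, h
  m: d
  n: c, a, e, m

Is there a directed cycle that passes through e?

e is on a cycle iff e can reach itself via ≥1 edge.
e → k → g → e — yes.

Yes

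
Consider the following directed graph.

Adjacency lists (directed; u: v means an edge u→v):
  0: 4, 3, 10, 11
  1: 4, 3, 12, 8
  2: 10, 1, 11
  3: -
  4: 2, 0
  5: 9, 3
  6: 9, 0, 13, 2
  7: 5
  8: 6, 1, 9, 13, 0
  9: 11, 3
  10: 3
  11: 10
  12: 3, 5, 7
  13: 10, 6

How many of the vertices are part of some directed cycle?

7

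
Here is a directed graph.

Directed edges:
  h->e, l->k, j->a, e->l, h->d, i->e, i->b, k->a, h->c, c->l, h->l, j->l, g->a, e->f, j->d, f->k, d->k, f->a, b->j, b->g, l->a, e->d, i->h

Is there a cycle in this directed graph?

No

DFS with white/gray/black marking, starting from l:
l gray
  a gray
  a black
  k gray
    k→a: a black — skip
  k black
l black
b gray
  g gray
    g→a: a black — skip
  g black
  j gray
    d gray
      d→k: k black — skip
    d black
    j→l: l black — skip
    j→a: a black — skip
  j black
b black
c gray
  c→l: l black — skip
c black
e gray
  e→l: l black — skip
  f gray
    f→k: k black — skip
    f→a: a black — skip
  f black
  e→d: d black — skip
e black
h gray
  h→e: e black — skip
  h→c: c black — skip
  h→d: d black — skip
  h→l: l black — skip
h black
i gray
  i→e: e black — skip
  i→b: b black — skip
  i→h: h black — skip
i black
Every edge goes to a white or black vertex — no back edge, so the graph is acyclic.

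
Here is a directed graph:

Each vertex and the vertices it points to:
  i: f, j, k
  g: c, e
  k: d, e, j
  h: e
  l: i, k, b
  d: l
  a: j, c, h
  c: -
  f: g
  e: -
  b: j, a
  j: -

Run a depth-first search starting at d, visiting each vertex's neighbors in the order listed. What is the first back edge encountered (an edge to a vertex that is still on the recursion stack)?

DFS from d (visiting each vertex's neighbors in the order listed); mark gray on enter, black on exit:
d gray
  l gray
    i gray
      f gray
        g gray
          c gray
          c black
          e gray
          e black
        g black
      f black
      j gray
      j black
      k gray
        k→d: d is gray → back edge
First back edge: k → d.

k->d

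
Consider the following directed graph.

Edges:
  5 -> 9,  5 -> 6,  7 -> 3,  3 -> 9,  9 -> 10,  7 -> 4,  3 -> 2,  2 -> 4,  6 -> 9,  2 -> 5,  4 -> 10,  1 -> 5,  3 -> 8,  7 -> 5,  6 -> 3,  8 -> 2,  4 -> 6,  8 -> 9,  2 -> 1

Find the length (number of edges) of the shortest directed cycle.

4

For each vertex v, BFS finds the shortest path from v back to v.
The shortest such closed walk is 3 → 2 → 5 → 6 → 3, length 4.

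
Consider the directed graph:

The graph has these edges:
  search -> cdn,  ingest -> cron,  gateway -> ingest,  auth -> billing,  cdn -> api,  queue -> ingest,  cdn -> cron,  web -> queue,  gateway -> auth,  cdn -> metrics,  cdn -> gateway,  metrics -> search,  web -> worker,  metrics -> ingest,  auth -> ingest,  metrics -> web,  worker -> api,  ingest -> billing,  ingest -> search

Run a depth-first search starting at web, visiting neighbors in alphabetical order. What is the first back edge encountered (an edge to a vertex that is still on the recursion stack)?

auth->ingest

DFS from web (visiting neighbors in alphabetical order); mark gray on enter, black on exit:
web gray
  queue gray
    ingest gray
      billing gray
      billing black
      cron gray
      cron black
      search gray
        cdn gray
          api gray
          api black
          cdn→cron: cron black — skip
          gateway gray
            auth gray
              auth→billing: billing black — skip
              auth→ingest: ingest is gray → back edge
First back edge: auth → ingest.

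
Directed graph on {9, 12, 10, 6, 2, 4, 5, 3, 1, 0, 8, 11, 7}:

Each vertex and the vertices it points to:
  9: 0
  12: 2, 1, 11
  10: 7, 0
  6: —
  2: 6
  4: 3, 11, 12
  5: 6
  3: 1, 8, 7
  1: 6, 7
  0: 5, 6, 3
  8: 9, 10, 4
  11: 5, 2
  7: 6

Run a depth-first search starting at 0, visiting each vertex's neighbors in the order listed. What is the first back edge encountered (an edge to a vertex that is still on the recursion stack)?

DFS from 0 (visiting each vertex's neighbors in the order listed); mark gray on enter, black on exit:
0 gray
  5 gray
    6 gray
    6 black
  5 black
  0→6: 6 black — skip
  3 gray
    1 gray
      1→6: 6 black — skip
      7 gray
        7→6: 6 black — skip
      7 black
    1 black
    8 gray
      9 gray
        9→0: 0 is gray → back edge
First back edge: 9 → 0.

9->0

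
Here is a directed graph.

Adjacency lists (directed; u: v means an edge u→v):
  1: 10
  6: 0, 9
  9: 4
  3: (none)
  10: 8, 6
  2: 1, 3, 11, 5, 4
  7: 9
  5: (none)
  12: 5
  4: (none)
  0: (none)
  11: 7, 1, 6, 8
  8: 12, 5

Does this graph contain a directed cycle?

No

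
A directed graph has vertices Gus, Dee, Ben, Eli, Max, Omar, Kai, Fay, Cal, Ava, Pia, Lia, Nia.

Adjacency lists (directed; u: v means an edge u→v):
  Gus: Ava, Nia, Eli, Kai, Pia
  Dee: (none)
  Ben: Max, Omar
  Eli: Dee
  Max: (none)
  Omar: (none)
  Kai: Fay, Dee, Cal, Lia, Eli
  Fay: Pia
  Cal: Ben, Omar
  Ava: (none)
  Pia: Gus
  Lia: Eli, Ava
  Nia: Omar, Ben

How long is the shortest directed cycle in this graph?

2

For each vertex v, BFS finds the shortest path from v back to v.
The shortest such closed walk is Gus → Pia → Gus, length 2.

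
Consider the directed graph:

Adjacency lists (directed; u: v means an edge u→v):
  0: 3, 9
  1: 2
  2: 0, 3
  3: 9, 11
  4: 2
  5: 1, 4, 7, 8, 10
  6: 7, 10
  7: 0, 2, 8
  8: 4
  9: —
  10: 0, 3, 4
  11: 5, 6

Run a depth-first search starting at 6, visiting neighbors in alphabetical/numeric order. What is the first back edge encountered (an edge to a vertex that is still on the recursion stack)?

DFS from 6 (visiting neighbors in alphabetical/numeric order); mark gray on enter, black on exit:
6 gray
  7 gray
    0 gray
      3 gray
        9 gray
        9 black
        11 gray
          5 gray
            1 gray
              2 gray
                2→0: 0 is gray → back edge
First back edge: 2 → 0.

2->0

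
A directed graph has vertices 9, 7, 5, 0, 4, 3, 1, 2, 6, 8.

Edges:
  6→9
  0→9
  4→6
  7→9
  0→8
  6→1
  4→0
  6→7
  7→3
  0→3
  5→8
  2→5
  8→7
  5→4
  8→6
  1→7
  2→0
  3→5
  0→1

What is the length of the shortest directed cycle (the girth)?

4

For each vertex v, BFS finds the shortest path from v back to v.
The shortest such closed walk is 0 → 3 → 5 → 4 → 0, length 4.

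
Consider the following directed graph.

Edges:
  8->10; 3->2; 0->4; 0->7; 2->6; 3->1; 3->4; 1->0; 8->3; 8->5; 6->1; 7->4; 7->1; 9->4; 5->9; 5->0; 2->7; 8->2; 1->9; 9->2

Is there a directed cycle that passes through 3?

3 lies on a cycle iff there is a path from 3 back to itself.
Exploring from 3, it never reaches itself; equivalently, its strongly connected component is a singleton.

No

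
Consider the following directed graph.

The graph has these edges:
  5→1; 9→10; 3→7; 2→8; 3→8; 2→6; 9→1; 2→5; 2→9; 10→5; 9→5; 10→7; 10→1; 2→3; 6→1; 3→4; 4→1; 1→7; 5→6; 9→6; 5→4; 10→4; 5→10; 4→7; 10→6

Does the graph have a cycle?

DFS with white/gray/black marking, starting from 9:
9 gray
  5 gray
    10 gray
      4 gray
        7 gray
        7 black
        1 gray
          1→7: 7 black — skip
        1 black
      4 black
      6 gray
        6→1: 1 black — skip
      6 black
      10→1: 1 black — skip
      10→5: 5 is gray → back edge
Back edge found, so a cycle exists: 5 → 10 → 5.

Yes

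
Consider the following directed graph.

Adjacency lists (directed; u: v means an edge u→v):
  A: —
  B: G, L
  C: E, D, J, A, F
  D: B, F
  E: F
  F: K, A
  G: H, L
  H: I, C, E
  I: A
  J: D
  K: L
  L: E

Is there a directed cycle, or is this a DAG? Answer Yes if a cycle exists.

DFS with white/gray/black marking, starting from B:
B gray
  G gray
    H gray
      I gray
        A gray
        A black
      I black
      C gray
        E gray
          F gray
            K gray
              L gray
                L→E: E is gray → back edge
Back edge found, so a cycle exists: E → F → K → L → E.

Yes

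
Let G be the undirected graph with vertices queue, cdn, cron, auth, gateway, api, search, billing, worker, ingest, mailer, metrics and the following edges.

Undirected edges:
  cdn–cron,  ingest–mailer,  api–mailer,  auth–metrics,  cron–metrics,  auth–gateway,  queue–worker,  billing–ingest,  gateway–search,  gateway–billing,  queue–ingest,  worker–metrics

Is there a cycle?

Yes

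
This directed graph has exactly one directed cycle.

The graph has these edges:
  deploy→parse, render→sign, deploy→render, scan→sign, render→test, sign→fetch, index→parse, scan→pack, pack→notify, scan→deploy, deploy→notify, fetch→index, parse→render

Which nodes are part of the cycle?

sign, fetch, index, parse, render

DFS with gray/black marking from render:
render gray
  sign gray
    fetch gray
      index gray
        parse gray
          parse→render: render is gray → back edge
Back edge closes the cycle render → sign → fetch → index → parse → render; its vertices are {sign, fetch, index, parse, render}.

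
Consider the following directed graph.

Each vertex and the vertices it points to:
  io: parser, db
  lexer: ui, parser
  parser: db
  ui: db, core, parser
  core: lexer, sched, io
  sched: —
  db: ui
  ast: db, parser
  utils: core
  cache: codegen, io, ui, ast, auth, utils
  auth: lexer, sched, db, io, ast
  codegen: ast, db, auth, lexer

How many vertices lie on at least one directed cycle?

A vertex is on a directed cycle iff it belongs to a strongly connected component of size ≥ 2 (or has a self-loop).
The vertices on cycles are {db, io, ui, core, lexer, parser} — 6 in total.

6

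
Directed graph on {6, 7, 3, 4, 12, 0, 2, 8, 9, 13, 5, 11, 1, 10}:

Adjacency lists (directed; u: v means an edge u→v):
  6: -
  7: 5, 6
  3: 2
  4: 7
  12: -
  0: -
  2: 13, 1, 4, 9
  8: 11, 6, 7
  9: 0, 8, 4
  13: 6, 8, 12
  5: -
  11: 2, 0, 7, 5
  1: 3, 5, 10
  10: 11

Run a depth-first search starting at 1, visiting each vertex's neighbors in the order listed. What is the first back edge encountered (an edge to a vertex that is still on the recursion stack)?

11->2

DFS from 1 (visiting each vertex's neighbors in the order listed); mark gray on enter, black on exit:
1 gray
  3 gray
    2 gray
      13 gray
        6 gray
        6 black
        8 gray
          11 gray
            11→2: 2 is gray → back edge
First back edge: 11 → 2.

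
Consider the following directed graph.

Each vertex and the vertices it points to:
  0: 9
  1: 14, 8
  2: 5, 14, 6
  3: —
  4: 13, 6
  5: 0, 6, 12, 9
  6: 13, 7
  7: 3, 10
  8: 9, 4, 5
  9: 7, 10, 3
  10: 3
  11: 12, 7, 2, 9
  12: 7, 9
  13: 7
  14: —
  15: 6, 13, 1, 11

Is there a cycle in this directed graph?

No

DFS with white/gray/black marking, starting from 6:
6 gray
  13 gray
    7 gray
      3 gray
      3 black
      10 gray
        10→3: 3 black — skip
      10 black
    7 black
  13 black
  6→7: 7 black — skip
6 black
0 gray
  9 gray
    9→7: 7 black — skip
    9→10: 10 black — skip
    9→3: 3 black — skip
  9 black
0 black
1 gray
  14 gray
  14 black
  8 gray
    8→9: 9 black — skip
    4 gray
      4→13: 13 black — skip
      4→6: 6 black — skip
    4 black
    5 gray
      5→0: 0 black — skip
      5→6: 6 black — skip
      12 gray
        12→7: 7 black — skip
        12→9: 9 black — skip
      12 black
      5→9: 9 black — skip
    5 black
  8 black
1 black
2 gray
  2→5: 5 black — skip
  2→14: 14 black — skip
  2→6: 6 black — skip
2 black
11 gray
  11→12: 12 black — skip
  11→7: 7 black — skip
  11→2: 2 black — skip
  11→9: 9 black — skip
11 black
15 gray
  15→6: 6 black — skip
  15→13: 13 black — skip
  15→1: 1 black — skip
  15→11: 11 black — skip
15 black
Every edge goes to a white or black vertex — no back edge, so the graph is acyclic.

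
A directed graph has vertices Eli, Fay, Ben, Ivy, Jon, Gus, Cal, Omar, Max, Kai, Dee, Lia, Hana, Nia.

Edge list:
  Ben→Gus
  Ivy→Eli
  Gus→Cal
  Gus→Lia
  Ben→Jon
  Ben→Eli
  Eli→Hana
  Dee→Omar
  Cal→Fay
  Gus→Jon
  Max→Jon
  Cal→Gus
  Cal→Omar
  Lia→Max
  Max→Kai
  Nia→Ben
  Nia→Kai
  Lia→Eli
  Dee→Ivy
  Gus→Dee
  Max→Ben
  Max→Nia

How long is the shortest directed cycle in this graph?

For each vertex v, BFS finds the shortest path from v back to v.
The shortest such closed walk is Gus → Cal → Gus, length 2.

2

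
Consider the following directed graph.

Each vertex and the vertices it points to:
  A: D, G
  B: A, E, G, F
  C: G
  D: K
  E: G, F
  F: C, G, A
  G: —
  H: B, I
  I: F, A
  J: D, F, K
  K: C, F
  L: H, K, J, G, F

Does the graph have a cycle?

Yes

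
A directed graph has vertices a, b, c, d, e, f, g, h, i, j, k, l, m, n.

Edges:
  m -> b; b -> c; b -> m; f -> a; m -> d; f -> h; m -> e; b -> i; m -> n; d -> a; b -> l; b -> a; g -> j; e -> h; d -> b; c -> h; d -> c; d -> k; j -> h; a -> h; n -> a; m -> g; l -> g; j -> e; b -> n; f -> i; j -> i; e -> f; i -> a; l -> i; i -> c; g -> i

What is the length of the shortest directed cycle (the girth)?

2

For each vertex v, BFS finds the shortest path from v back to v.
The shortest such closed walk is b → m → b, length 2.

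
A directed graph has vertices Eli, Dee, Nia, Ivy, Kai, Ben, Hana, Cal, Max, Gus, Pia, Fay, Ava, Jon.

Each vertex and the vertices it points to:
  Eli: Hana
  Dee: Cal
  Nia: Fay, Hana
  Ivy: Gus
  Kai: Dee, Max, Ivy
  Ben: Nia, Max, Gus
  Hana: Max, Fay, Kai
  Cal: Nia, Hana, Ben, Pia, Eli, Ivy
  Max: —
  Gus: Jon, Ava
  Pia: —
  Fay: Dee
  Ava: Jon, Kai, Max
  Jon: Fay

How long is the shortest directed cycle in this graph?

For each vertex v, BFS finds the shortest path from v back to v.
The shortest such closed walk is Cal → Nia → Fay → Dee → Cal, length 4.

4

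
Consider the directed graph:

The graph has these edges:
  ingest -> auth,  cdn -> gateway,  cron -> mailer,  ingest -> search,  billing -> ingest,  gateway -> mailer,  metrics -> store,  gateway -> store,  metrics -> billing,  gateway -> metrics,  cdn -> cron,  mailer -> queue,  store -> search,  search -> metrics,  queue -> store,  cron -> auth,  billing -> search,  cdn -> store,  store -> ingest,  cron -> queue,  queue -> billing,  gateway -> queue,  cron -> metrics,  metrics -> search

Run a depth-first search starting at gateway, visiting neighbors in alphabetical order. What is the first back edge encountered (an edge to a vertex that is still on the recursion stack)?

metrics→billing

DFS from gateway (visiting neighbors in alphabetical order); mark gray on enter, black on exit:
gateway gray
  mailer gray
    queue gray
      billing gray
        ingest gray
          auth gray
          auth black
          search gray
            metrics gray
              metrics→billing: billing is gray → back edge
First back edge: metrics → billing.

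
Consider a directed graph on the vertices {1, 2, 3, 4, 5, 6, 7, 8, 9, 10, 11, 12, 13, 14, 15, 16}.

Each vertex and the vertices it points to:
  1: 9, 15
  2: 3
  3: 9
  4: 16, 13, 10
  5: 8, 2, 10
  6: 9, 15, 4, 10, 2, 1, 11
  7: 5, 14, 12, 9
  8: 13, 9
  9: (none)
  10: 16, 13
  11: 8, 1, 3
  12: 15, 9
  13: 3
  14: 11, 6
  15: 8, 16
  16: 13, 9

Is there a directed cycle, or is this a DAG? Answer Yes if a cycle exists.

No

DFS with white/gray/black marking, starting from 2:
2 gray
  3 gray
    9 gray
    9 black
  3 black
2 black
1 gray
  1→9: 9 black — skip
  15 gray
    8 gray
      13 gray
        13→3: 3 black — skip
      13 black
      8→9: 9 black — skip
    8 black
    16 gray
      16→13: 13 black — skip
      16→9: 9 black — skip
    16 black
  15 black
1 black
4 gray
  4→16: 16 black — skip
  4→13: 13 black — skip
  10 gray
    10→16: 16 black — skip
    10→13: 13 black — skip
  10 black
4 black
5 gray
  5→8: 8 black — skip
  5→2: 2 black — skip
  5→10: 10 black — skip
5 black
6 gray
  6→9: 9 black — skip
  6→15: 15 black — skip
  6→4: 4 black — skip
  6→10: 10 black — skip
  6→2: 2 black — skip
  6→1: 1 black — skip
  11 gray
    11→8: 8 black — skip
    11→1: 1 black — skip
    11→3: 3 black — skip
  11 black
6 black
7 gray
  7→5: 5 black — skip
  14 gray
    14→11: 11 black — skip
    14→6: 6 black — skip
  14 black
  12 gray
    12→15: 15 black — skip
    12→9: 9 black — skip
  12 black
  7→9: 9 black — skip
7 black
Every edge goes to a white or black vertex — no back edge, so the graph is acyclic.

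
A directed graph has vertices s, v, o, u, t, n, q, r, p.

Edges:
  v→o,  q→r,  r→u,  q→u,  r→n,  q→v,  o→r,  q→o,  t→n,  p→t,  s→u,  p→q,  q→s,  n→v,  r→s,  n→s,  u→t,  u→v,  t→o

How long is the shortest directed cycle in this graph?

4

For each vertex v, BFS finds the shortest path from v back to v.
The shortest such closed walk is t → n → s → u → t, length 4.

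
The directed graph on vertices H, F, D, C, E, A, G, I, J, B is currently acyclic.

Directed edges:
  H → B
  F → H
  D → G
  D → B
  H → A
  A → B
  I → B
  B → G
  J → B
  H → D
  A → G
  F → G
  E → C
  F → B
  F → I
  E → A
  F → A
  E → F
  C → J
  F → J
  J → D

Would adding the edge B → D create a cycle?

Adding B→D creates a cycle iff D can already reach B.
Path from D: D → B.
So D → … → B → D is a cycle.

Yes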